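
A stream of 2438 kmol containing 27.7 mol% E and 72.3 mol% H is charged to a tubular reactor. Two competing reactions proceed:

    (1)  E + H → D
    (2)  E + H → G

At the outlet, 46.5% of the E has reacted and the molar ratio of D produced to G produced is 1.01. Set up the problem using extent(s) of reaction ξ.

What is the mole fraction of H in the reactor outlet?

Conversion of E: E consumed = 0.465 × 675.3 = 314 kmol = 1ξ₁ + 1ξ₂.
Selectivity: 1ξ₁ / (1ξ₂) = 1.01 → ξ₁ = 1.01 ξ₂.
Substitute: (1·1.01 + 1) ξ₂ = 314 → ξ₂ = 156.2 kmol, ξ₁ = 157.8 kmol.
Outlet amounts (n = n₀ + Σ ν·ξ):
  E: 675.3 − 1(157.8) − 1(156.2) = 361.3
  H: 1763 − 1(157.8) − 1(156.2) = 1449
  D: 0 + 1(157.8) = 157.8
  G: 0 + 1(156.2) = 156.2
Total out = 2124 kmol; y_H = 1449 / 2124 = 0.682.

0.682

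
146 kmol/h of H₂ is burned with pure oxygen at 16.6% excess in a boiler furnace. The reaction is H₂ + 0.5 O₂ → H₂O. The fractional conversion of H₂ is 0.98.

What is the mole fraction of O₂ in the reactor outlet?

Stoichiometric O₂ = 0.5 × 146 = 73 kmol/h; O₂ fed = 73 × 1.166 = 85.12 kmol/h.
Fuel reacted = 0.98 × 146 → ξ = 143.1 kmol/h.
Outlet (n = n₀ + ν ξ):
  H₂: 146 − 1(143.1) = 2.92
  O₂: 85.12 − 0.5(143.1) = 13.58
  H₂O: 0 + 1(143.1) = 143.1
Total out = 159.6 kmol/h; y_O₂ = 13.58 / 159.6 = 0.08509.

0.0851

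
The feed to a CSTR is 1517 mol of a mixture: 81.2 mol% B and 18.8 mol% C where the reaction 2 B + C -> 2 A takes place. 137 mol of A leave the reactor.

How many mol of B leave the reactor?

For A: n = n₀ + 2ξ → 137 = 0 + 2ξ, giving ξ = 68.5 mol.
Outlet amounts (n = n₀ + ν ξ):
  B: 1232 − 2(68.5) = 1095
  C: 285.2 − 1(68.5) = 216.7
  A: 0 + 2(68.5) = 137

1090 mol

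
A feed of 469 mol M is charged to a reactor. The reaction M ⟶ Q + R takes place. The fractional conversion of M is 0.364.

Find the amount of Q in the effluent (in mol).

171 mol

M reacted = 0.364 × 469 = 170.7 mol; ν_M = −1, so ξ = 170.7/1 = 170.7 mol.
Outlet amounts (n = n₀ + ν ξ):
  M: 469 − 1(170.7) = 298.3
  Q: 0 + 1(170.7) = 170.7
  R: 0 + 1(170.7) = 170.7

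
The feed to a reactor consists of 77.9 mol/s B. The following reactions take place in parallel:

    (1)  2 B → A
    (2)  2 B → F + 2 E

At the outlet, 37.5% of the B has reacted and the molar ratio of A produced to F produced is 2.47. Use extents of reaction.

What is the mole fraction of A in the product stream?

Conversion of B: B consumed = 0.375 × 77.9 = 29.21 mol/s = 2ξ₁ + 2ξ₂.
Selectivity: 1ξ₁ / (1ξ₂) = 2.47 → ξ₁ = 2.47 ξ₂.
Substitute: (2·2.47 + 2) ξ₂ = 29.21 → ξ₂ = 4.209 mol/s, ξ₁ = 10.4 mol/s.
Outlet amounts (n = n₀ + Σ ν·ξ):
  B: 77.9 − 2(10.4) − 2(4.209) = 48.69
  A: 0 + 1(10.4) = 10.4
  F: 0 + 1(4.209) = 4.209
  E: 0 + 2(4.209) = 8.419
Total out = 71.71 mol/s; y_A = 10.4 / 71.71 = 0.145.

0.145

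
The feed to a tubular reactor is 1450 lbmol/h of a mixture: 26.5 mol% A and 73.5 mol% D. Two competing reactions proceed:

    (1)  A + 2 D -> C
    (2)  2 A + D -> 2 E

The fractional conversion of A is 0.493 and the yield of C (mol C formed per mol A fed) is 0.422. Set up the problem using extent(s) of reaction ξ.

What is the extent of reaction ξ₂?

Yield of C: 1ξ₁ / 384.2 = 0.422 → ξ₁ = 162.2 lbmol/h.
Conversion of A: 1ξ₁ + 2ξ₂ = 0.493 × 384.2 = 189.4 → ξ₂ = 13.64 lbmol/h.
Outlet amounts (n = n₀ + Σ ν·ξ):
  A: 384.2 − 1(162.2) − 2(13.64) = 194.8
  D: 1066 − 2(162.2) − 1(13.64) = 727.8
  C: 0 + 1(162.2) = 162.2
  E: 0 + 2(13.64) = 27.28

ξ₂ = 13.6 lbmol/h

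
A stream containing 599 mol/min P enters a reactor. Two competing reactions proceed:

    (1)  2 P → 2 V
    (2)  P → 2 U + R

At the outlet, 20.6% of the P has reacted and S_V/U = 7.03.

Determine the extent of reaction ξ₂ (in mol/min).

Conversion of P: P consumed = 0.206 × 599 = 123.4 mol/min = 2ξ₁ + 1ξ₂.
Selectivity: 2ξ₁ / (2ξ₂) = 7.03 → ξ₁ = 7.03 ξ₂.
Substitute: (2·7.03 + 1) ξ₂ = 123.4 → ξ₂ = 8.193 mol/min, ξ₁ = 57.6 mol/min.
Outlet amounts (n = n₀ + Σ ν·ξ):
  P: 599 − 2(57.6) − 1(8.193) = 475.6
  V: 0 + 2(57.6) = 115.2
  U: 0 + 2(8.193) = 16.39
  R: 0 + 1(8.193) = 8.193

ξ₂ = 8.19 mol/min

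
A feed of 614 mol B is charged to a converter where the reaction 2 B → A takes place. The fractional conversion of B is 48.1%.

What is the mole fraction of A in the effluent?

0.317

B reacted = 0.481 × 614 = 295.3 mol; ν_B = −2, so ξ = 295.3/2 = 147.7 mol.
Outlet amounts (n = n₀ + ν ξ):
  B: 614 − 2(147.7) = 318.7
  A: 0 + 1(147.7) = 147.7
Total out = 466.3 mol; y_A = 147.7 / 466.3 = 0.3167.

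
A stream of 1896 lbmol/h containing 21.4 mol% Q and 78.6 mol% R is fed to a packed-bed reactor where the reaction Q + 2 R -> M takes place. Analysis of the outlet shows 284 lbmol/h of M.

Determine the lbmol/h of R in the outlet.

For M: n = n₀ + 1ξ → 284 = 0 + 1ξ, giving ξ = 284 lbmol/h.
Outlet amounts (n = n₀ + ν ξ):
  Q: 405.7 − 1(284) = 121.7
  R: 1490 − 2(284) = 922.3
  M: 0 + 1(284) = 284

922 lbmol/h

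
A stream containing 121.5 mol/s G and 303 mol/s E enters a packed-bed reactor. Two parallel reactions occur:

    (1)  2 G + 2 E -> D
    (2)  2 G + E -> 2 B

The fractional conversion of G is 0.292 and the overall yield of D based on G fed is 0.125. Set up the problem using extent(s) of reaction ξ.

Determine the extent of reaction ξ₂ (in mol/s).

ξ₂ = 2.55 mol/s

Yield of D: 1ξ₁ / 121.5 = 0.125 → ξ₁ = 15.19 mol/s.
Conversion of G: 2ξ₁ + 2ξ₂ = 0.292 × 121.5 = 35.48 → ξ₂ = 2.551 mol/s.
Outlet amounts (n = n₀ + Σ ν·ξ):
  G: 121.5 − 2(15.19) − 2(2.551) = 86.02
  E: 303 − 2(15.19) − 1(2.551) = 270.1
  D: 0 + 1(15.19) = 15.19
  B: 0 + 2(2.551) = 5.103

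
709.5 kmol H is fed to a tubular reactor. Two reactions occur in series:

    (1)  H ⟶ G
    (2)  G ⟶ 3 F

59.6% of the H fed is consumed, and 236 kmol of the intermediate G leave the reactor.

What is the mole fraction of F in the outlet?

Conversion of H: H consumed = 1ξ₁ = 0.596 × 709.5 → ξ₁ = 422.9 kmol.
G balance: n_G = 0 + 1ξ₁ − 1ξ₂ = 236 → ξ₂ = (1·422.9 − 236)/1 = 186.9 kmol.
Outlet amounts (n = n₀ + Σ ν·ξ):
  H: 709.5 − 1(422.9) = 286.6
  G: 0 + 1(422.9) − 1(186.9) = 236
  F: 0 + 3(186.9) = 560.6
Total out = 1083 kmol; y_F = 560.6 / 1083 = 0.5175.

0.518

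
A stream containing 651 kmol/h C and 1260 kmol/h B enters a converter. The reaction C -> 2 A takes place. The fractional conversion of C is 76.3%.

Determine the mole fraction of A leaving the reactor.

0.413

C reacted = 0.763 × 651 = 496.7 kmol/h; ν_C = −1, so ξ = 496.7/1 = 496.7 kmol/h.
Outlet amounts (n = n₀ + ν ξ):
  C: 651 − 1(496.7) = 154.3
  A: 0 + 2(496.7) = 993.4
  B: 1260 (inert)
Total out = 2408 kmol/h; y_A = 993.4 / 2408 = 0.4126.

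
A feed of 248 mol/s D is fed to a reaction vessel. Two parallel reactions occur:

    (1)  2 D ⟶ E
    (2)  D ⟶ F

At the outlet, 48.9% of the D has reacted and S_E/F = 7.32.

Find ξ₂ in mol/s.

Conversion of D: D consumed = 0.489 × 248 = 121.3 mol/s = 2ξ₁ + 1ξ₂.
Selectivity: 1ξ₁ / (1ξ₂) = 7.32 → ξ₁ = 7.32 ξ₂.
Substitute: (2·7.32 + 1) ξ₂ = 121.3 → ξ₂ = 7.754 mol/s, ξ₁ = 56.76 mol/s.
Outlet amounts (n = n₀ + Σ ν·ξ):
  D: 248 − 2(56.76) − 1(7.754) = 126.7
  E: 0 + 1(56.76) = 56.76
  F: 0 + 1(7.754) = 7.754

ξ₂ = 7.75 mol/s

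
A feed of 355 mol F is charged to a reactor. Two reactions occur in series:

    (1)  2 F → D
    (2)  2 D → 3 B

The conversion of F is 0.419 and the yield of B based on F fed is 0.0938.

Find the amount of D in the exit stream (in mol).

52.2 mol

Conversion of F: F consumed = 2ξ₁ = 0.419 × 355 → ξ₁ = 74.37 mol.
Yield of B: 3ξ₂ / 355 = 0.0938 → ξ₂ = 11.1 mol.
Outlet amounts (n = n₀ + Σ ν·ξ):
  F: 355 − 2(74.37) = 206.3
  D: 0 + 1(74.37) − 2(11.1) = 52.17
  B: 0 + 3(11.1) = 33.3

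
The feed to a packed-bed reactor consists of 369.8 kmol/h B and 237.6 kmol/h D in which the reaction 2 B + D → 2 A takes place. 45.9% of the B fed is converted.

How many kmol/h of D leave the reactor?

153 kmol/h

B reacted = 0.459 × 369.8 = 169.7 kmol/h; ν_B = −2, so ξ = 169.7/2 = 84.87 kmol/h.
Outlet amounts (n = n₀ + ν ξ):
  B: 369.8 − 2(84.87) = 200.1
  D: 237.6 − 1(84.87) = 152.7
  A: 0 + 2(84.87) = 169.7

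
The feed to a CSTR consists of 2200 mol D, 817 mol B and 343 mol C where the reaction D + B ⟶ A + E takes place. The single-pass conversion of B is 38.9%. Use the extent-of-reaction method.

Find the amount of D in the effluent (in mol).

1880 mol

B reacted = 0.389 × 817 = 317.8 mol; ν_B = −1, so ξ = 317.8/1 = 317.8 mol.
Outlet amounts (n = n₀ + ν ξ):
  D: 2200 − 1(317.8) = 1882
  B: 817 − 1(317.8) = 499.2
  A: 0 + 1(317.8) = 317.8
  E: 0 + 1(317.8) = 317.8
  C: 343 (inert)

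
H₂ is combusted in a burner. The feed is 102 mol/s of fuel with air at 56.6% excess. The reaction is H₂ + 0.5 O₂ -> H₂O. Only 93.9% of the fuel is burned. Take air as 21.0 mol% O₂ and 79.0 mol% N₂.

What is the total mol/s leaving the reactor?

Stoichiometric O₂ = 0.5 × 102 = 51 mol/s; O₂ fed = 51 × 1.566 = 79.87 mol/s.
N₂ fed = 79.87 × 79/21 = 300.4 mol/s.
Fuel reacted = 0.939 × 102 → ξ = 95.78 mol/s.
Outlet (n = n₀ + ν ξ):
  H₂: 102 − 1(95.78) = 6.222
  O₂: 79.87 − 0.5(95.78) = 31.98
  N₂: 300.4 (inert)
  H₂O: 0 + 1(95.78) = 95.78
Total out = 6.222 + 31.98 + 300.4 + 95.78 = 434.4 mol/s.

434 mol/s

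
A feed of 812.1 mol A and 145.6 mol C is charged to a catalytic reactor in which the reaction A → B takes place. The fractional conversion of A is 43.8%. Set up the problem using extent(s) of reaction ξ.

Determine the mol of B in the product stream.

A reacted = 0.438 × 812.1 = 355.7 mol; ν_A = −1, so ξ = 355.7/1 = 355.7 mol.
Outlet amounts (n = n₀ + ν ξ):
  A: 812.1 − 1(355.7) = 456.4
  B: 0 + 1(355.7) = 355.7
  C: 145.6 (inert)

356 mol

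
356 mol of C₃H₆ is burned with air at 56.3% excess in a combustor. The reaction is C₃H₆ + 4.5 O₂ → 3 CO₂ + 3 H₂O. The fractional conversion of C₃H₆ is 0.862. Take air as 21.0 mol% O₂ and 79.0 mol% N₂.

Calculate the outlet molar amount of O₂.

Stoichiometric O₂ = 4.5 × 356 = 1602 mol; O₂ fed = 1602 × 1.563 = 2504 mol.
N₂ fed = 2504 × 79/21 = 9420 mol.
Fuel reacted = 0.862 × 356 → ξ = 306.9 mol.
Outlet (n = n₀ + ν ξ):
  C₃H₆: 356 − 1(306.9) = 49.13
  O₂: 2504 − 4.5(306.9) = 1123
  N₂: 9420 (inert)
  CO₂: 0 + 3(306.9) = 920.6
  H₂O: 0 + 3(306.9) = 920.6

1120 mol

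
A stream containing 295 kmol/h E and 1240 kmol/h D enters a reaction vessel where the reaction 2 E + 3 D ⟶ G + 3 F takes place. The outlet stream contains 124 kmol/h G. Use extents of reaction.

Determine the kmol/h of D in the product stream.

For G: n = n₀ + 1ξ → 124 = 0 + 1ξ, giving ξ = 124 kmol/h.
Outlet amounts (n = n₀ + ν ξ):
  E: 295 − 2(124) = 47
  D: 1240 − 3(124) = 868
  G: 0 + 1(124) = 124
  F: 0 + 3(124) = 372

868 kmol/h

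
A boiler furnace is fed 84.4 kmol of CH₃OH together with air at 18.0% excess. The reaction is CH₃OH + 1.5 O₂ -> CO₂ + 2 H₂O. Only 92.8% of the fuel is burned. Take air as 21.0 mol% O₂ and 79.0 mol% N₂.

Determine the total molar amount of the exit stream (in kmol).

835 kmol

Stoichiometric O₂ = 1.5 × 84.4 = 126.6 kmol; O₂ fed = 126.6 × 1.180 = 149.4 kmol.
N₂ fed = 149.4 × 79/21 = 562 kmol.
Fuel reacted = 0.928 × 84.4 → ξ = 78.32 kmol.
Outlet (n = n₀ + ν ξ):
  CH₃OH: 84.4 − 1(78.32) = 6.077
  O₂: 149.4 − 1.5(78.32) = 31.9
  N₂: 562 (inert)
  CO₂: 0 + 1(78.32) = 78.32
  H₂O: 0 + 2(78.32) = 156.6
Total out = 6.077 + 31.9 + 562 + 78.32 + 156.6 = 834.9 kmol.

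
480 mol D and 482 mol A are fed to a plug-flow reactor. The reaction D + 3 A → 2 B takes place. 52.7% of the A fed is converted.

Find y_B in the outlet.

0.214

A reacted = 0.527 × 482 = 254 mol; ν_A = −3, so ξ = 254/3 = 84.67 mol.
Outlet amounts (n = n₀ + ν ξ):
  D: 480 − 1(84.67) = 395.3
  A: 482 − 3(84.67) = 228
  B: 0 + 2(84.67) = 169.3
Total out = 792.7 mol; y_B = 169.3 / 792.7 = 0.2136.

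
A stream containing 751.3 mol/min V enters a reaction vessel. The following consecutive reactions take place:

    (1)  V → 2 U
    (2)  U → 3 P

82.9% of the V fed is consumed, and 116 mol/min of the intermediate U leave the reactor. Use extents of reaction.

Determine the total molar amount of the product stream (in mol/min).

Conversion of V: V consumed = 1ξ₁ = 0.829 × 751.3 → ξ₁ = 622.8 mol/min.
U balance: n_U = 0 + 2ξ₁ − 1ξ₂ = 116 → ξ₂ = (2·622.8 − 116)/1 = 1130 mol/min.
Outlet amounts (n = n₀ + Σ ν·ξ):
  V: 751.3 − 1(622.8) = 128.5
  U: 0 + 2(622.8) − 1(1130) = 116
  P: 0 + 3(1130) = 3389
Total out = 128.5 + 116 + 3389 = 3633 mol/min.

3630 mol/min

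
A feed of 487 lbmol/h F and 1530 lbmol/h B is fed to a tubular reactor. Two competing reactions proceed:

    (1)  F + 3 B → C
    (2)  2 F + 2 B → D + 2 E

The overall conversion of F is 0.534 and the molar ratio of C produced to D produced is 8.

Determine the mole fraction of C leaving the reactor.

0.152

Conversion of F: F consumed = 0.534 × 487 = 260.1 lbmol/h = 1ξ₁ + 2ξ₂.
Selectivity: 1ξ₁ / (1ξ₂) = 8 → ξ₁ = 8 ξ₂.
Substitute: (1·8 + 2) ξ₂ = 260.1 → ξ₂ = 26.01 lbmol/h, ξ₁ = 208 lbmol/h.
Outlet amounts (n = n₀ + Σ ν·ξ):
  F: 487 − 1(208) − 2(26.01) = 226.9
  B: 1530 − 3(208) − 2(26.01) = 853.8
  C: 0 + 1(208) = 208
  D: 0 + 1(26.01) = 26.01
  E: 0 + 2(26.01) = 52.01
Total out = 1367 lbmol/h; y_C = 208 / 1367 = 0.1522.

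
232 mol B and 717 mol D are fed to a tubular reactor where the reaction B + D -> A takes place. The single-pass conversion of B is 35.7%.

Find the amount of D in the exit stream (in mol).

B reacted = 0.357 × 232 = 82.82 mol; ν_B = −1, so ξ = 82.82/1 = 82.82 mol.
Outlet amounts (n = n₀ + ν ξ):
  B: 232 − 1(82.82) = 149.2
  D: 717 − 1(82.82) = 634.2
  A: 0 + 1(82.82) = 82.82

634 mol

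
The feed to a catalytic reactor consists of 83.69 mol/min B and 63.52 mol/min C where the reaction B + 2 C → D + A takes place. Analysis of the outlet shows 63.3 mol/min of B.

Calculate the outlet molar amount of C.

For B: n = n₀ − 1ξ → 63.3 = 83.69 − 1ξ, giving ξ = 20.39 mol/min.
Outlet amounts (n = n₀ + ν ξ):
  B: 83.69 − 1(20.39) = 63.3
  C: 63.52 − 2(20.39) = 22.74
  D: 0 + 1(20.39) = 20.39
  A: 0 + 1(20.39) = 20.39

22.7 mol/min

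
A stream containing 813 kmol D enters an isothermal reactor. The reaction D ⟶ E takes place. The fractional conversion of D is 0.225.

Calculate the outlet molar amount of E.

183 kmol

D reacted = 0.225 × 813 = 182.9 kmol; ν_D = −1, so ξ = 182.9/1 = 182.9 kmol.
Outlet amounts (n = n₀ + ν ξ):
  D: 813 − 1(182.9) = 630.1
  E: 0 + 1(182.9) = 182.9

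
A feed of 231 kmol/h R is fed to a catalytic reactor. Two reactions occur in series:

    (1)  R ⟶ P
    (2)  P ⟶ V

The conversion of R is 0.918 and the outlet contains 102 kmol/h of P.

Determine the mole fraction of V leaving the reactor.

0.476

Conversion of R: R consumed = 1ξ₁ = 0.918 × 231 → ξ₁ = 212.1 kmol/h.
P balance: n_P = 0 + 1ξ₁ − 1ξ₂ = 102 → ξ₂ = (1·212.1 − 102)/1 = 110.1 kmol/h.
Outlet amounts (n = n₀ + Σ ν·ξ):
  R: 231 − 1(212.1) = 18.94
  P: 0 + 1(212.1) − 1(110.1) = 102
  V: 0 + 1(110.1) = 110.1
Total out = 231 kmol/h; y_V = 110.1 / 231 = 0.4764.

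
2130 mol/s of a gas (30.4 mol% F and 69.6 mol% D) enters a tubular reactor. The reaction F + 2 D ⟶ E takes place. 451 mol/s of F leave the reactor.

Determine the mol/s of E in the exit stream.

197 mol/s

For F: n = n₀ − 1ξ → 451 = 647.5 − 1ξ, giving ξ = 196.5 mol/s.
Outlet amounts (n = n₀ + ν ξ):
  F: 647.5 − 1(196.5) = 451
  D: 1482 − 2(196.5) = 1089
  E: 0 + 1(196.5) = 196.5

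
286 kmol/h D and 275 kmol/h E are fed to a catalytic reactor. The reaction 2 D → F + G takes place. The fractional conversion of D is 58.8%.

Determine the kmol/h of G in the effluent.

D reacted = 0.588 × 286 = 168.2 kmol/h; ν_D = −2, so ξ = 168.2/2 = 84.08 kmol/h.
Outlet amounts (n = n₀ + ν ξ):
  D: 286 − 2(84.08) = 117.8
  F: 0 + 1(84.08) = 84.08
  G: 0 + 1(84.08) = 84.08
  E: 275 (inert)

84.1 kmol/h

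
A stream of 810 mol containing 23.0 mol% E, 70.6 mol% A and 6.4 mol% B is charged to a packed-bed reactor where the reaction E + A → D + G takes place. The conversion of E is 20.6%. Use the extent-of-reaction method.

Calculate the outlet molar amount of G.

E reacted = 0.206 × 186.3 = 38.38 mol; ν_E = −1, so ξ = 38.38/1 = 38.38 mol.
Outlet amounts (n = n₀ + ν ξ):
  E: 186.3 − 1(38.38) = 147.9
  A: 571.9 − 1(38.38) = 533.5
  D: 0 + 1(38.38) = 38.38
  G: 0 + 1(38.38) = 38.38
  B: 51.84 (inert)

38.4 mol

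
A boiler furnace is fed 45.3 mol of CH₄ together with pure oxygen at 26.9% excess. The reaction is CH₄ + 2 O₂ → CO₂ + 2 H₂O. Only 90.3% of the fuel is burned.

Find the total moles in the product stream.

Stoichiometric O₂ = 2 × 45.3 = 90.6 mol; O₂ fed = 90.6 × 1.269 = 115 mol.
Fuel reacted = 0.903 × 45.3 → ξ = 40.91 mol.
Outlet (n = n₀ + ν ξ):
  CH₄: 45.3 − 1(40.91) = 4.394
  O₂: 115 − 2(40.91) = 33.16
  CO₂: 0 + 1(40.91) = 40.91
  H₂O: 0 + 2(40.91) = 81.81
Total out = 4.394 + 33.16 + 40.91 + 81.81 = 160.3 mol.

160 mol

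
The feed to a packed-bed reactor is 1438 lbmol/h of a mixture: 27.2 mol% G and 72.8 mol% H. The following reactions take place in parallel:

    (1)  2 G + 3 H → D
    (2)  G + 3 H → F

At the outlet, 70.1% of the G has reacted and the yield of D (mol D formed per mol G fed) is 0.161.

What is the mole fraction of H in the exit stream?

0.557

Yield of D: 1ξ₁ / 391.1 = 0.161 → ξ₁ = 62.97 lbmol/h.
Conversion of G: 2ξ₁ + 1ξ₂ = 0.701 × 391.1 = 274.2 → ξ₂ = 148.2 lbmol/h.
Outlet amounts (n = n₀ + Σ ν·ξ):
  G: 391.1 − 2(62.97) − 1(148.2) = 116.9
  H: 1047 − 3(62.97) − 3(148.2) = 413.2
  D: 0 + 1(62.97) = 62.97
  F: 0 + 1(148.2) = 148.2
Total out = 741.4 lbmol/h; y_H = 413.2 / 741.4 = 0.5574.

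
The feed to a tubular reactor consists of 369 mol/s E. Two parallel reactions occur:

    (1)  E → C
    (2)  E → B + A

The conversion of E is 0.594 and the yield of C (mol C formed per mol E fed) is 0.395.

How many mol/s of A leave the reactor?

73.4 mol/s

Yield of C: 1ξ₁ / 369 = 0.395 → ξ₁ = 145.8 mol/s.
Conversion of E: 1ξ₁ + 1ξ₂ = 0.594 × 369 = 219.2 → ξ₂ = 73.43 mol/s.
Outlet amounts (n = n₀ + Σ ν·ξ):
  E: 369 − 1(145.8) − 1(73.43) = 149.8
  C: 0 + 1(145.8) = 145.8
  B: 0 + 1(73.43) = 73.43
  A: 0 + 1(73.43) = 73.43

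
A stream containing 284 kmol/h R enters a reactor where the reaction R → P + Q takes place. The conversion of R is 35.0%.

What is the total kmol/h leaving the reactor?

R reacted = 0.35 × 284 = 99.4 kmol/h; ν_R = −1, so ξ = 99.4/1 = 99.4 kmol/h.
Outlet amounts (n = n₀ + ν ξ):
  R: 284 − 1(99.4) = 184.6
  P: 0 + 1(99.4) = 99.4
  Q: 0 + 1(99.4) = 99.4
Total out = 184.6 + 99.4 + 99.4 = 383.4 kmol/h.

383 kmol/h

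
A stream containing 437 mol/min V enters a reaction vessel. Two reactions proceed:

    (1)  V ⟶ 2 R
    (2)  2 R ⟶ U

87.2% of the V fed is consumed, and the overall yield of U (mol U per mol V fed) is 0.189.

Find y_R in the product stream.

Conversion of V: V consumed = 1ξ₁ = 0.872 × 437 → ξ₁ = 381.1 mol/min.
Yield of U: 1ξ₂ / 437 = 0.189 → ξ₂ = 82.59 mol/min.
Outlet amounts (n = n₀ + Σ ν·ξ):
  V: 437 − 1(381.1) = 55.94
  R: 0 + 2(381.1) − 2(82.59) = 596.9
  U: 0 + 1(82.59) = 82.59
Total out = 735.5 mol/min; y_R = 596.9 / 735.5 = 0.8116.

0.812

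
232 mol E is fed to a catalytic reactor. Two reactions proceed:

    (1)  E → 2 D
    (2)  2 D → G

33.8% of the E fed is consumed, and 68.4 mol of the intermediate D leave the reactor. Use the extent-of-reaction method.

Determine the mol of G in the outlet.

44.2 mol

Conversion of E: E consumed = 1ξ₁ = 0.338 × 232 → ξ₁ = 78.42 mol.
D balance: n_D = 0 + 2ξ₁ − 2ξ₂ = 68.4 → ξ₂ = (2·78.42 − 68.4)/2 = 44.22 mol.
Outlet amounts (n = n₀ + Σ ν·ξ):
  E: 232 − 1(78.42) = 153.6
  D: 0 + 2(78.42) − 2(44.22) = 68.4
  G: 0 + 1(44.22) = 44.22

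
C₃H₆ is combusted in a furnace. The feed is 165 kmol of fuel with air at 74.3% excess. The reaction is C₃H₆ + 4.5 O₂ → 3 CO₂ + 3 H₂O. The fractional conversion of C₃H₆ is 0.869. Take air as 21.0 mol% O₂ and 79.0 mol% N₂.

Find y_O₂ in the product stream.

Stoichiometric O₂ = 4.5 × 165 = 742.5 kmol; O₂ fed = 742.5 × 1.743 = 1294 kmol.
N₂ fed = 1294 × 79/21 = 4869 kmol.
Fuel reacted = 0.869 × 165 → ξ = 143.4 kmol.
Outlet (n = n₀ + ν ξ):
  C₃H₆: 165 − 1(143.4) = 21.62
  O₂: 1294 − 4.5(143.4) = 648.9
  N₂: 4869 (inert)
  CO₂: 0 + 3(143.4) = 430.2
  H₂O: 0 + 3(143.4) = 430.2
Total out = 6399 kmol; y_O₂ = 648.9 / 6399 = 0.1014.

0.101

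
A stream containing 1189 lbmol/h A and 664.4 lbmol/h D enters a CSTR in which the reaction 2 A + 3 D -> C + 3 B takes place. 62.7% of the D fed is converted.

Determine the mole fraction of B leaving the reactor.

D reacted = 0.627 × 664.4 = 416.6 lbmol/h; ν_D = −3, so ξ = 416.6/3 = 138.9 lbmol/h.
Outlet amounts (n = n₀ + ν ξ):
  A: 1189 − 2(138.9) = 911.3
  D: 664.4 − 3(138.9) = 247.8
  C: 0 + 1(138.9) = 138.9
  B: 0 + 3(138.9) = 416.6
Total out = 1715 lbmol/h; y_B = 416.6 / 1715 = 0.243.

0.243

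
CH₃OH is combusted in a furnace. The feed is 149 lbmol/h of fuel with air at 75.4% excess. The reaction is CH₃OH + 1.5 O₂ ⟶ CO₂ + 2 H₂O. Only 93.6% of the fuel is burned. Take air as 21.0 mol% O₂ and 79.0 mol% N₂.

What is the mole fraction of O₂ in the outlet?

0.0877

Stoichiometric O₂ = 1.5 × 149 = 223.5 lbmol/h; O₂ fed = 223.5 × 1.754 = 392 lbmol/h.
N₂ fed = 392 × 79/21 = 1475 lbmol/h.
Fuel reacted = 0.936 × 149 → ξ = 139.5 lbmol/h.
Outlet (n = n₀ + ν ξ):
  CH₃OH: 149 − 1(139.5) = 9.536
  O₂: 392 − 1.5(139.5) = 182.8
  N₂: 1475 (inert)
  CO₂: 0 + 1(139.5) = 139.5
  H₂O: 0 + 2(139.5) = 278.9
Total out = 2085 lbmol/h; y_O₂ = 182.8 / 2085 = 0.08766.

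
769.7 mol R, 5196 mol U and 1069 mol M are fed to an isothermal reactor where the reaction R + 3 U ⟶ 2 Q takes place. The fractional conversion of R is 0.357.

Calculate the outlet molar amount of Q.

550 mol

R reacted = 0.357 × 769.7 = 274.8 mol; ν_R = −1, so ξ = 274.8/1 = 274.8 mol.
Outlet amounts (n = n₀ + ν ξ):
  R: 769.7 − 1(274.8) = 494.9
  U: 5196 − 3(274.8) = 4372
  Q: 0 + 2(274.8) = 549.6
  M: 1069 (inert)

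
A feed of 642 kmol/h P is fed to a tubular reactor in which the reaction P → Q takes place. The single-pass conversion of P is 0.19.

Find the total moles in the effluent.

642 kmol/h

P reacted = 0.19 × 642 = 122 kmol/h; ν_P = −1, so ξ = 122/1 = 122 kmol/h.
Outlet amounts (n = n₀ + ν ξ):
  P: 642 − 1(122) = 520
  Q: 0 + 1(122) = 122
Total out = 520 + 122 = 642 kmol/h.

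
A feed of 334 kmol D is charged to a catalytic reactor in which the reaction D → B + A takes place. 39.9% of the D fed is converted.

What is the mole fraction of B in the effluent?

D reacted = 0.399 × 334 = 133.3 kmol; ν_D = −1, so ξ = 133.3/1 = 133.3 kmol.
Outlet amounts (n = n₀ + ν ξ):
  D: 334 − 1(133.3) = 200.7
  B: 0 + 1(133.3) = 133.3
  A: 0 + 1(133.3) = 133.3
Total out = 467.3 kmol; y_B = 133.3 / 467.3 = 0.2852.

0.285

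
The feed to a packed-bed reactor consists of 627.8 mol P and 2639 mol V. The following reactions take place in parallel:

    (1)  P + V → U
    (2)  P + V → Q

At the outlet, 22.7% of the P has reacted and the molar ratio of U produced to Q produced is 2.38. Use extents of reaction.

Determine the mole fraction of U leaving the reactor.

Conversion of P: P consumed = 0.227 × 627.8 = 142.5 mol = 1ξ₁ + 1ξ₂.
Selectivity: 1ξ₁ / (1ξ₂) = 2.38 → ξ₁ = 2.38 ξ₂.
Substitute: (1·2.38 + 1) ξ₂ = 142.5 → ξ₂ = 42.16 mol, ξ₁ = 100.3 mol.
Outlet amounts (n = n₀ + Σ ν·ξ):
  P: 627.8 − 1(100.3) − 1(42.16) = 485.3
  V: 2639 − 1(100.3) − 1(42.16) = 2496
  U: 0 + 1(100.3) = 100.3
  Q: 0 + 1(42.16) = 42.16
Total out = 3124 mol; y_U = 100.3 / 3124 = 0.03212.

0.0321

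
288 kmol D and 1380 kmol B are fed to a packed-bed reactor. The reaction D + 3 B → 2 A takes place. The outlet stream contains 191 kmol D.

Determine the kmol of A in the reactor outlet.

For D: n = n₀ − 1ξ → 191 = 288 − 1ξ, giving ξ = 97 kmol.
Outlet amounts (n = n₀ + ν ξ):
  D: 288 − 1(97) = 191
  B: 1380 − 3(97) = 1089
  A: 0 + 2(97) = 194

194 kmol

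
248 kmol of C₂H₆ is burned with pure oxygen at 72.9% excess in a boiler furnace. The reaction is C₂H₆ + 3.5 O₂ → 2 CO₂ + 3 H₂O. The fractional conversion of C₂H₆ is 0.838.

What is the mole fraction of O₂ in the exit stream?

Stoichiometric O₂ = 3.5 × 248 = 868 kmol; O₂ fed = 868 × 1.729 = 1501 kmol.
Fuel reacted = 0.838 × 248 → ξ = 207.8 kmol.
Outlet (n = n₀ + ν ξ):
  C₂H₆: 248 − 1(207.8) = 40.18
  O₂: 1501 − 3.5(207.8) = 773.4
  CO₂: 0 + 2(207.8) = 415.6
  H₂O: 0 + 3(207.8) = 623.5
Total out = 1853 kmol; y_O₂ = 773.4 / 1853 = 0.4174.

0.417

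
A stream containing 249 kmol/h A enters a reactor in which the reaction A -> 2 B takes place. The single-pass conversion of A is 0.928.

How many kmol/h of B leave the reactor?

A reacted = 0.928 × 249 = 231.1 kmol/h; ν_A = −1, so ξ = 231.1/1 = 231.1 kmol/h.
Outlet amounts (n = n₀ + ν ξ):
  A: 249 − 1(231.1) = 17.93
  B: 0 + 2(231.1) = 462.1

462 kmol/h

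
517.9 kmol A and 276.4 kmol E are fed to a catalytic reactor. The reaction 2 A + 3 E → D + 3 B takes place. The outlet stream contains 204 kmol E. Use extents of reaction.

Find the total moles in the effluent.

770 kmol

For E: n = n₀ − 3ξ → 204 = 276.4 − 3ξ, giving ξ = 24.13 kmol.
Outlet amounts (n = n₀ + ν ξ):
  A: 517.9 − 2(24.13) = 469.6
  E: 276.4 − 3(24.13) = 204
  D: 0 + 1(24.13) = 24.13
  B: 0 + 3(24.13) = 72.4
Total out = 469.6 + 204 + 24.13 + 72.4 = 770.2 kmol.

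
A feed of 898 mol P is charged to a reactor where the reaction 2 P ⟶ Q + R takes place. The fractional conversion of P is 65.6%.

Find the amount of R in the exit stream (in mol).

P reacted = 0.656 × 898 = 589.1 mol; ν_P = −2, so ξ = 589.1/2 = 294.5 mol.
Outlet amounts (n = n₀ + ν ξ):
  P: 898 − 2(294.5) = 308.9
  Q: 0 + 1(294.5) = 294.5
  R: 0 + 1(294.5) = 294.5

295 mol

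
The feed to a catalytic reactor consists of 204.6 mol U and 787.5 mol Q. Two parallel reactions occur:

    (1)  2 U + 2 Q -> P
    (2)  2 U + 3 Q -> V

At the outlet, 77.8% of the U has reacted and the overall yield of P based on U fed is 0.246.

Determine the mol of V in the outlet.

Yield of P: 1ξ₁ / 204.6 = 0.246 → ξ₁ = 50.33 mol.
Conversion of U: 2ξ₁ + 2ξ₂ = 0.778 × 204.6 = 159.2 → ξ₂ = 29.26 mol.
Outlet amounts (n = n₀ + Σ ν·ξ):
  U: 204.6 − 2(50.33) − 2(29.26) = 45.42
  Q: 787.5 − 2(50.33) − 3(29.26) = 599.1
  P: 0 + 1(50.33) = 50.33
  V: 0 + 1(29.26) = 29.26

29.3 mol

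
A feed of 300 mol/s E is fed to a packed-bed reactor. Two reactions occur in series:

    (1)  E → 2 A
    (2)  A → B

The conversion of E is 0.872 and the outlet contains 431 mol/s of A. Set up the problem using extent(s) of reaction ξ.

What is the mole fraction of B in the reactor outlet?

Conversion of E: E consumed = 1ξ₁ = 0.872 × 300 → ξ₁ = 261.6 mol/s.
A balance: n_A = 0 + 2ξ₁ − 1ξ₂ = 431 → ξ₂ = (2·261.6 − 431)/1 = 92.2 mol/s.
Outlet amounts (n = n₀ + Σ ν·ξ):
  E: 300 − 1(261.6) = 38.4
  A: 0 + 2(261.6) − 1(92.2) = 431
  B: 0 + 1(92.2) = 92.2
Total out = 561.6 mol/s; y_B = 92.2 / 561.6 = 0.1642.

0.164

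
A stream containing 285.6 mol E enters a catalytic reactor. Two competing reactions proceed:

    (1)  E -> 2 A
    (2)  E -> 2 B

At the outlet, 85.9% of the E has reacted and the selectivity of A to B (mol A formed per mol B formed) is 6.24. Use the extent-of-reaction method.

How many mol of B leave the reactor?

Conversion of E: E consumed = 0.859 × 285.6 = 245.3 mol = 1ξ₁ + 1ξ₂.
Selectivity: 2ξ₁ / (2ξ₂) = 6.24 → ξ₁ = 6.24 ξ₂.
Substitute: (1·6.24 + 1) ξ₂ = 245.3 → ξ₂ = 33.89 mol, ξ₁ = 211.4 mol.
Outlet amounts (n = n₀ + Σ ν·ξ):
  E: 285.6 − 1(211.4) − 1(33.89) = 40.27
  A: 0 + 2(211.4) = 422.9
  B: 0 + 2(33.89) = 67.77

67.8 mol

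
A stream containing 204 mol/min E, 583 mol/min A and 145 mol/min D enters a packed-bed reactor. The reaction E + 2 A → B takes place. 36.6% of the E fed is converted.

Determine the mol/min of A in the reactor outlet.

E reacted = 0.366 × 204 = 74.66 mol/min; ν_E = −1, so ξ = 74.66/1 = 74.66 mol/min.
Outlet amounts (n = n₀ + ν ξ):
  E: 204 − 1(74.66) = 129.3
  A: 583 − 2(74.66) = 433.7
  B: 0 + 1(74.66) = 74.66
  D: 145 (inert)

434 mol/min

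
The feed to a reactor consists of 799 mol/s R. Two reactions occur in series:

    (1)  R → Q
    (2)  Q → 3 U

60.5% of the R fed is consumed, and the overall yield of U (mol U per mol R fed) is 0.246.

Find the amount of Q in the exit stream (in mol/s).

418 mol/s

Conversion of R: R consumed = 1ξ₁ = 0.605 × 799 → ξ₁ = 483.4 mol/s.
Yield of U: 3ξ₂ / 799 = 0.246 → ξ₂ = 65.52 mol/s.
Outlet amounts (n = n₀ + Σ ν·ξ):
  R: 799 − 1(483.4) = 315.6
  Q: 0 + 1(483.4) − 1(65.52) = 417.9
  U: 0 + 3(65.52) = 196.6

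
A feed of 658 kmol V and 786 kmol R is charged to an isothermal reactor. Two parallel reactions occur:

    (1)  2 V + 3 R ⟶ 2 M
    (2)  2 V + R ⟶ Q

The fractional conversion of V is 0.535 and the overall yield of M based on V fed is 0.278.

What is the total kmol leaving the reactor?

1000 kmol

Yield of M: 2ξ₁ / 658 = 0.278 → ξ₁ = 91.46 kmol.
Conversion of V: 2ξ₁ + 2ξ₂ = 0.535 × 658 = 352 → ξ₂ = 84.55 kmol.
Outlet amounts (n = n₀ + Σ ν·ξ):
  V: 658 − 2(91.46) − 2(84.55) = 306
  R: 786 − 3(91.46) − 1(84.55) = 427.1
  M: 0 + 2(91.46) = 182.9
  Q: 0 + 1(84.55) = 84.55
Total out = 306 + 427.1 + 182.9 + 84.55 = 1001 kmol.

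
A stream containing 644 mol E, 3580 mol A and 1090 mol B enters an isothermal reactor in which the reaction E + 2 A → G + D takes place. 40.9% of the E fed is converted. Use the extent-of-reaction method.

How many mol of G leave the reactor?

263 mol

E reacted = 0.409 × 644 = 263.4 mol; ν_E = −1, so ξ = 263.4/1 = 263.4 mol.
Outlet amounts (n = n₀ + ν ξ):
  E: 644 − 1(263.4) = 380.6
  A: 3580 − 2(263.4) = 3053
  G: 0 + 1(263.4) = 263.4
  D: 0 + 1(263.4) = 263.4
  B: 1090 (inert)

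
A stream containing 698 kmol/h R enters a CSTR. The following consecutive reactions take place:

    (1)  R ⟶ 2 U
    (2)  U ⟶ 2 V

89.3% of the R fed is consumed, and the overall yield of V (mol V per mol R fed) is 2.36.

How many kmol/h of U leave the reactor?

423 kmol/h

Conversion of R: R consumed = 1ξ₁ = 0.893 × 698 → ξ₁ = 623.3 kmol/h.
Yield of V: 2ξ₂ / 698 = 2.36 → ξ₂ = 823.6 kmol/h.
Outlet amounts (n = n₀ + Σ ν·ξ):
  R: 698 − 1(623.3) = 74.69
  U: 0 + 2(623.3) − 1(823.6) = 423
  V: 0 + 2(823.6) = 1647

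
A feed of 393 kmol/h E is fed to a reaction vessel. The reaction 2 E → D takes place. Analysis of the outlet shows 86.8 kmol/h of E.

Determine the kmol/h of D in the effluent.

For E: n = n₀ − 2ξ → 86.8 = 393 − 2ξ, giving ξ = 153.1 kmol/h.
Outlet amounts (n = n₀ + ν ξ):
  E: 393 − 2(153.1) = 86.8
  D: 0 + 1(153.1) = 153.1

153 kmol/h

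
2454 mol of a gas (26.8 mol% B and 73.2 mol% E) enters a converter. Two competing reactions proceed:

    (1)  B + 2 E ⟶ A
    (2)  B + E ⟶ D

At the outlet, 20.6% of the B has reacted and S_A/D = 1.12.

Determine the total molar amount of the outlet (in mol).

2250 mol

Conversion of B: B consumed = 0.206 × 657.7 = 135.5 mol = 1ξ₁ + 1ξ₂.
Selectivity: 1ξ₁ / (1ξ₂) = 1.12 → ξ₁ = 1.12 ξ₂.
Substitute: (1·1.12 + 1) ξ₂ = 135.5 → ξ₂ = 63.91 mol, ξ₁ = 71.57 mol.
Outlet amounts (n = n₀ + Σ ν·ξ):
  B: 657.7 − 1(71.57) − 1(63.91) = 522.2
  E: 1796 − 2(71.57) − 1(63.91) = 1589
  A: 0 + 1(71.57) = 71.57
  D: 0 + 1(63.91) = 63.91
Total out = 522.2 + 1589 + 71.57 + 63.91 = 2247 mol.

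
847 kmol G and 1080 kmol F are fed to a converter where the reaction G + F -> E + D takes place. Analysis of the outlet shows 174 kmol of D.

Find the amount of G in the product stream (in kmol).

For D: n = n₀ + 1ξ → 174 = 0 + 1ξ, giving ξ = 174 kmol.
Outlet amounts (n = n₀ + ν ξ):
  G: 847 − 1(174) = 673
  F: 1080 − 1(174) = 906
  E: 0 + 1(174) = 174
  D: 0 + 1(174) = 174

673 kmol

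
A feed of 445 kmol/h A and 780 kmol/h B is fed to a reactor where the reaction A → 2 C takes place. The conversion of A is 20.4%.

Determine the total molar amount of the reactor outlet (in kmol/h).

A reacted = 0.204 × 445 = 90.78 kmol/h; ν_A = −1, so ξ = 90.78/1 = 90.78 kmol/h.
Outlet amounts (n = n₀ + ν ξ):
  A: 445 − 1(90.78) = 354.2
  C: 0 + 2(90.78) = 181.6
  B: 780 (inert)
Total out = 354.2 + 181.6 + 780 = 1316 kmol/h.

1320 kmol/h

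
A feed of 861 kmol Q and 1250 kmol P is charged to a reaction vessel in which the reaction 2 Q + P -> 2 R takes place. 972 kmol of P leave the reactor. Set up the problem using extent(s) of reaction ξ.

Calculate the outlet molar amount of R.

556 kmol

For P: n = n₀ − 1ξ → 972 = 1250 − 1ξ, giving ξ = 278 kmol.
Outlet amounts (n = n₀ + ν ξ):
  Q: 861 − 2(278) = 305
  P: 1250 − 1(278) = 972
  R: 0 + 2(278) = 556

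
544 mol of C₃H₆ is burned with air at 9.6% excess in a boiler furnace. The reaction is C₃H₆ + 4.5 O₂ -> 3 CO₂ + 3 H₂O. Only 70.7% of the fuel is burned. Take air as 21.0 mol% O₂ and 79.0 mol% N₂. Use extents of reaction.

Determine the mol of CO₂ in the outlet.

1150 mol

Stoichiometric O₂ = 4.5 × 544 = 2448 mol; O₂ fed = 2448 × 1.096 = 2683 mol.
N₂ fed = 2683 × 79/21 = 10090 mol.
Fuel reacted = 0.707 × 544 → ξ = 384.6 mol.
Outlet (n = n₀ + ν ξ):
  C₃H₆: 544 − 1(384.6) = 159.4
  O₂: 2683 − 4.5(384.6) = 952.3
  N₂: 10090 (inert)
  CO₂: 0 + 3(384.6) = 1154
  H₂O: 0 + 3(384.6) = 1154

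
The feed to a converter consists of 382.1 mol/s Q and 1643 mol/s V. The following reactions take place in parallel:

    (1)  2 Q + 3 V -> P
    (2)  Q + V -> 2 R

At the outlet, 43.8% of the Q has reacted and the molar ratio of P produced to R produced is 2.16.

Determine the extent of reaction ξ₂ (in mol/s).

ξ₂ = 17.4 mol/s

Conversion of Q: Q consumed = 0.438 × 382.1 = 167.4 mol/s = 2ξ₁ + 1ξ₂.
Selectivity: 1ξ₁ / (2ξ₂) = 2.16 → ξ₁ = 4.32 ξ₂.
Substitute: (2·4.32 + 1) ξ₂ = 167.4 → ξ₂ = 17.36 mol/s, ξ₁ = 75 mol/s.
Outlet amounts (n = n₀ + Σ ν·ξ):
  Q: 382.1 − 2(75) − 1(17.36) = 214.7
  V: 1643 − 3(75) − 1(17.36) = 1401
  P: 0 + 1(75) = 75
  R: 0 + 2(17.36) = 34.72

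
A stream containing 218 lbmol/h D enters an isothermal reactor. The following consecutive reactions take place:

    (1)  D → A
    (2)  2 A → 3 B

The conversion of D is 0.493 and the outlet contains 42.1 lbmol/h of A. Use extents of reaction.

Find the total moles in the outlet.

Conversion of D: D consumed = 1ξ₁ = 0.493 × 218 → ξ₁ = 107.5 lbmol/h.
A balance: n_A = 0 + 1ξ₁ − 2ξ₂ = 42.1 → ξ₂ = (1·107.5 − 42.1)/2 = 32.69 lbmol/h.
Outlet amounts (n = n₀ + Σ ν·ξ):
  D: 218 − 1(107.5) = 110.5
  A: 0 + 1(107.5) − 2(32.69) = 42.1
  B: 0 + 3(32.69) = 98.06
Total out = 110.5 + 42.1 + 98.06 = 250.7 lbmol/h.

251 lbmol/h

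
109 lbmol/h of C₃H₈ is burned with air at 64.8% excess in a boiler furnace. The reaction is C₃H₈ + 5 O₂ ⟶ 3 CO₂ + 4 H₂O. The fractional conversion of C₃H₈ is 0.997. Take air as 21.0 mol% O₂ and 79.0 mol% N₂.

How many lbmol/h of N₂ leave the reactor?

Stoichiometric O₂ = 5 × 109 = 545 lbmol/h; O₂ fed = 545 × 1.648 = 898.2 lbmol/h.
N₂ fed = 898.2 × 79/21 = 3379 lbmol/h.
Fuel reacted = 0.997 × 109 → ξ = 108.7 lbmol/h.
Outlet (n = n₀ + ν ξ):
  C₃H₈: 109 − 1(108.7) = 0.327
  O₂: 898.2 − 5(108.7) = 354.8
  N₂: 3379 (inert)
  CO₂: 0 + 3(108.7) = 326
  H₂O: 0 + 4(108.7) = 434.7

3380 lbmol/h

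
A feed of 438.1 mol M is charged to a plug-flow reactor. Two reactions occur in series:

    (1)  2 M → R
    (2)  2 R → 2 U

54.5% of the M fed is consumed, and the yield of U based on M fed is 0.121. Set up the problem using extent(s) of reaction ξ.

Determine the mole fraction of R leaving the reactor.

0.208

Conversion of M: M consumed = 2ξ₁ = 0.545 × 438.1 → ξ₁ = 119.4 mol.
Yield of U: 2ξ₂ / 438.1 = 0.121 → ξ₂ = 26.51 mol.
Outlet amounts (n = n₀ + Σ ν·ξ):
  M: 438.1 − 2(119.4) = 199.3
  R: 0 + 1(119.4) − 2(26.51) = 66.37
  U: 0 + 2(26.51) = 53.01
Total out = 318.7 mol; y_R = 66.37 / 318.7 = 0.2082.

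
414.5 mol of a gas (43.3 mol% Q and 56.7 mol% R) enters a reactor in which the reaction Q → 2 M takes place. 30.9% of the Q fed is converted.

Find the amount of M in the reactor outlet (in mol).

111 mol

Q reacted = 0.309 × 179.5 = 55.46 mol; ν_Q = −1, so ξ = 55.46/1 = 55.46 mol.
Outlet amounts (n = n₀ + ν ξ):
  Q: 179.5 − 1(55.46) = 124
  M: 0 + 2(55.46) = 110.9
  R: 235 (inert)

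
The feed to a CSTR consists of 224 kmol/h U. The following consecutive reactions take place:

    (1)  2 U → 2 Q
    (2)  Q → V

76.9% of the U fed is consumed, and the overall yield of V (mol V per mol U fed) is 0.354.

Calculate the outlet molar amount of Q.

Conversion of U: U consumed = 2ξ₁ = 0.769 × 224 → ξ₁ = 86.13 kmol/h.
Yield of V: 1ξ₂ / 224 = 0.354 → ξ₂ = 79.3 kmol/h.
Outlet amounts (n = n₀ + Σ ν·ξ):
  U: 224 − 2(86.13) = 51.74
  Q: 0 + 2(86.13) − 1(79.3) = 92.96
  V: 0 + 1(79.3) = 79.3

93 kmol/h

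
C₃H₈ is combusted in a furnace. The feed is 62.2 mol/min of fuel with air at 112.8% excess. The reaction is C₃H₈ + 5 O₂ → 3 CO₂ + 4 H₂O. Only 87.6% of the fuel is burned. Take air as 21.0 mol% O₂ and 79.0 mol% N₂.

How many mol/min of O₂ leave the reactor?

Stoichiometric O₂ = 5 × 62.2 = 311 mol/min; O₂ fed = 311 × 2.128 = 661.8 mol/min.
N₂ fed = 661.8 × 79/21 = 2490 mol/min.
Fuel reacted = 0.876 × 62.2 → ξ = 54.49 mol/min.
Outlet (n = n₀ + ν ξ):
  C₃H₈: 62.2 − 1(54.49) = 7.713
  O₂: 661.8 − 5(54.49) = 389.4
  N₂: 2490 (inert)
  CO₂: 0 + 3(54.49) = 163.5
  H₂O: 0 + 4(54.49) = 217.9

389 mol/min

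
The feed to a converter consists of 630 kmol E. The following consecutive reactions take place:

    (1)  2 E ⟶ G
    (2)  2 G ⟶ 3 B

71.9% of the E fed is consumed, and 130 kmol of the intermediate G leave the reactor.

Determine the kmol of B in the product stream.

145 kmol

Conversion of E: E consumed = 2ξ₁ = 0.719 × 630 → ξ₁ = 226.5 kmol.
G balance: n_G = 0 + 1ξ₁ − 2ξ₂ = 130 → ξ₂ = (1·226.5 − 130)/2 = 48.24 kmol.
Outlet amounts (n = n₀ + Σ ν·ξ):
  E: 630 − 2(226.5) = 177
  G: 0 + 1(226.5) − 2(48.24) = 130
  B: 0 + 3(48.24) = 144.7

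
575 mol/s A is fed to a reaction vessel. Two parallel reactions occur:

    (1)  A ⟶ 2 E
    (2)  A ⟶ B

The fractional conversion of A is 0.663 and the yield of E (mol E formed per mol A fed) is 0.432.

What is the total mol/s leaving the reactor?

Yield of E: 2ξ₁ / 575 = 0.432 → ξ₁ = 124.2 mol/s.
Conversion of A: 1ξ₁ + 1ξ₂ = 0.663 × 575 = 381.2 → ξ₂ = 257 mol/s.
Outlet amounts (n = n₀ + Σ ν·ξ):
  A: 575 − 1(124.2) − 1(257) = 193.8
  E: 0 + 2(124.2) = 248.4
  B: 0 + 1(257) = 257
Total out = 193.8 + 248.4 + 257 = 699.2 mol/s.

699 mol/s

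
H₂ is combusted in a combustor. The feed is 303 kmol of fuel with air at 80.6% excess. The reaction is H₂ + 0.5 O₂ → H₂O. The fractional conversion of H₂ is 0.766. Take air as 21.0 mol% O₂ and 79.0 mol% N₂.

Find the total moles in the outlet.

1490 kmol

Stoichiometric O₂ = 0.5 × 303 = 151.5 kmol; O₂ fed = 151.5 × 1.806 = 273.6 kmol.
N₂ fed = 273.6 × 79/21 = 1029 kmol.
Fuel reacted = 0.766 × 303 → ξ = 232.1 kmol.
Outlet (n = n₀ + ν ξ):
  H₂: 303 − 1(232.1) = 70.9
  O₂: 273.6 − 0.5(232.1) = 157.6
  N₂: 1029 (inert)
  H₂O: 0 + 1(232.1) = 232.1
Total out = 70.9 + 157.6 + 1029 + 232.1 = 1490 kmol.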